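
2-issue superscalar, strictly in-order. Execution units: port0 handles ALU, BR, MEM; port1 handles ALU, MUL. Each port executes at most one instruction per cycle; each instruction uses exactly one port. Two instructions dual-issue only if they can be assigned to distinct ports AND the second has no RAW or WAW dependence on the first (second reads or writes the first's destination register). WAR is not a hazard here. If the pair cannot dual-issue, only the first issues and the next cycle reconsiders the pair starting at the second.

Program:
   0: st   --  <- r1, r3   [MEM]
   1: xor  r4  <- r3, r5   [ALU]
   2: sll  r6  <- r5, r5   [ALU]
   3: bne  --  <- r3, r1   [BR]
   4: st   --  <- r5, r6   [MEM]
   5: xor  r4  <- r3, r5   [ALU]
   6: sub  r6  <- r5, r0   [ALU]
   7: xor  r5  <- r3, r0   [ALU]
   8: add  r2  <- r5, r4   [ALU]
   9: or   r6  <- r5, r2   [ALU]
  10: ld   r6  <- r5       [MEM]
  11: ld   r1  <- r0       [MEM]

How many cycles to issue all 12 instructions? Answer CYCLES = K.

  cy0 -> i0&i1 (st xor) pair
  cy1 -> i2&i3 (sll bne) pair
  cy2 -> i4&i5 (st xor) pair
  cy3 -> i6&i7 (sub xor) pair
  cy4 -> i8 (add) RAW r2
  cy5 -> i9 (or) WAW r6
  cy6 -> i10 (ld) no-port MEM/MEM
  cy7 -> i11 (ld) tail

CYCLES = 8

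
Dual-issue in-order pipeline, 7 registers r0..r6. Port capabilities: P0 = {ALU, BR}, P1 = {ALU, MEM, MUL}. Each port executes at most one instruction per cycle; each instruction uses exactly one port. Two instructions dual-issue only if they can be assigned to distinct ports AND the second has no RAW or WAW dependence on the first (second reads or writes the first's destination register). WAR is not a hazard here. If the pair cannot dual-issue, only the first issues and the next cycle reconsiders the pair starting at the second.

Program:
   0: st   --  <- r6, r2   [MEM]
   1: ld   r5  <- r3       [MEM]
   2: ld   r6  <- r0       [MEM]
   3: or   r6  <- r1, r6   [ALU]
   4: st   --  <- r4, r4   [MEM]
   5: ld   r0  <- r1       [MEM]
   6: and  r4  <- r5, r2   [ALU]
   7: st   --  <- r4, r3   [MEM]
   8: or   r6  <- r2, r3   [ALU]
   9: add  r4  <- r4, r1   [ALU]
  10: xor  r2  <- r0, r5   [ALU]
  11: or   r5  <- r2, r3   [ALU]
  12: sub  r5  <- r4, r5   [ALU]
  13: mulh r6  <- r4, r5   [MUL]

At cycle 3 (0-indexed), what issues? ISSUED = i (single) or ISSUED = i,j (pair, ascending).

ISSUED = 3,4

[0] i0  st  -- no-port MEM/MEM
[1] i1  ld  -- no-port MEM/MEM
[2] i2  ld  -- RAW+WAW r6
[3] i3&i4  or;st  -- pair
[4] i5&i6  ld;and  -- pair
[5] i7&i8  st;or  -- pair
[6] i9&i10  add;xor  -- pair
[7] i11  or  -- RAW+WAW r5
[8] i12  sub  -- RAW r5
[9] i13  mulh  -- tail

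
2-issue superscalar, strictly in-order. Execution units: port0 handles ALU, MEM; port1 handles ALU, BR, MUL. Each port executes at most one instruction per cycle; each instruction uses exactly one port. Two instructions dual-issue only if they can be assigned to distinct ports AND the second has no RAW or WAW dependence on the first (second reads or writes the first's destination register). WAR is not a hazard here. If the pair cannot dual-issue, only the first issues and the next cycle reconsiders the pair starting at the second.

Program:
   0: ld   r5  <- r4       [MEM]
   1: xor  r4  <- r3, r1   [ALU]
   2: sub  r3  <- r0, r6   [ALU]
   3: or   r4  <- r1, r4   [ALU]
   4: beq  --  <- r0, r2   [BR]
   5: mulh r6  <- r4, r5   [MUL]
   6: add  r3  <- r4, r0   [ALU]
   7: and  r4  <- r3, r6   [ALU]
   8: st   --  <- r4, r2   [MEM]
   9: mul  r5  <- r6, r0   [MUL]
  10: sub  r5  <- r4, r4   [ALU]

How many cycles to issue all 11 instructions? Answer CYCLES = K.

  cy0 -> i0,i1 (ld+xor) pair
  cy1 -> i2,i3 (sub+or) pair
  cy2 -> i4 (beq) no-port BR/MUL
  cy3 -> i5,i6 (mulh+add) pair
  cy4 -> i7 (and) RAW r4
  cy5 -> i8,i9 (st+mul) pair
  cy6 -> i10 (sub) tail

CYCLES = 7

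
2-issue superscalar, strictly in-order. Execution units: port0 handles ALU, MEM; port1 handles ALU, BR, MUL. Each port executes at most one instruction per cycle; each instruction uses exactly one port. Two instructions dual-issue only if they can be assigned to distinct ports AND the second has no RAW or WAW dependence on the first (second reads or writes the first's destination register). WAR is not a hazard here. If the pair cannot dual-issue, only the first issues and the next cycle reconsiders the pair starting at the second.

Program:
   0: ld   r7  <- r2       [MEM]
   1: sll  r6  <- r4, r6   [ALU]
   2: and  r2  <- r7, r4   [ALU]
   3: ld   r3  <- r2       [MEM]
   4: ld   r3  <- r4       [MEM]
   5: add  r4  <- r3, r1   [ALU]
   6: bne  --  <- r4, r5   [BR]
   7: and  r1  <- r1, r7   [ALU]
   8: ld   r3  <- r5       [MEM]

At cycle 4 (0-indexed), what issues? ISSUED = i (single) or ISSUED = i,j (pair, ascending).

#0 head=0: ld.MEM;sll.ALU i0&i1 2-wide
#1 head=2: and.ALU i2 RAW r2
#2 head=3: ld.MEM i3 no-port MEM/MEM
#3 head=4: ld.MEM i4 RAW r3
#4 head=5: add.ALU i5 RAW r4
#5 head=6: bne.BR;and.ALU i6&i7 2-wide
#6 head=8: ld.MEM i8 tail

ISSUED = 5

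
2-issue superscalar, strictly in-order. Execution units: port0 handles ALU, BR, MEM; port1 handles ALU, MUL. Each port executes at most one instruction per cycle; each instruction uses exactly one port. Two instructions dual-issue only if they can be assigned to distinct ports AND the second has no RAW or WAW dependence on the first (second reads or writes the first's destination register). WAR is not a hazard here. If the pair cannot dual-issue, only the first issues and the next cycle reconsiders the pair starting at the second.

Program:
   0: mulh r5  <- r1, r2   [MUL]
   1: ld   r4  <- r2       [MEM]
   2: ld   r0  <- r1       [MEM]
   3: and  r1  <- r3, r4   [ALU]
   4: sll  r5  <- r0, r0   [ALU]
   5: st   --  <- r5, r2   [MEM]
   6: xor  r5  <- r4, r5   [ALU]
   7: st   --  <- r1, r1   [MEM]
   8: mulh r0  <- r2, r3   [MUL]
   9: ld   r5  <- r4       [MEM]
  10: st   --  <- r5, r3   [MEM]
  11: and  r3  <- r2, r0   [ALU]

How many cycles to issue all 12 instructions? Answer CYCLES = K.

CYCLES = 7

c0: i0&i1 mulh;ld  2-wide
c1: i2&i3 ld;and  2-wide
c2: i4 sll  RAW r5
c3: i5&i6 st;xor  2-wide
c4: i7&i8 st;mulh  2-wide
c5: i9 ld  no-port MEM/MEM
c6: i10&i11 st;and  2-wide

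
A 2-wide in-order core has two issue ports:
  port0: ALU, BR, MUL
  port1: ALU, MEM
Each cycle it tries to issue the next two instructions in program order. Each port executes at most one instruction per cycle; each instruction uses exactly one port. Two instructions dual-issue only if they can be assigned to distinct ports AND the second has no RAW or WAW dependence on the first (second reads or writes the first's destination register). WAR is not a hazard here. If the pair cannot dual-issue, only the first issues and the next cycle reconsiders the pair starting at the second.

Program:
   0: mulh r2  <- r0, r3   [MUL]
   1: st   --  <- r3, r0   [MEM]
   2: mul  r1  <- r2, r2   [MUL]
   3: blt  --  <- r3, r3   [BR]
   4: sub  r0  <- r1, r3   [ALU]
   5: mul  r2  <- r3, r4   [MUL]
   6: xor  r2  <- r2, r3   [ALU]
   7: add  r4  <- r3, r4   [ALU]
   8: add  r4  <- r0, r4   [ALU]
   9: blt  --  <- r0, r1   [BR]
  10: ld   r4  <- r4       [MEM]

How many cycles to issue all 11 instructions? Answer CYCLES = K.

CYCLES = 7

[0] i0+i1  mulh;st  -- dual
[1] i2  mul  -- no-port MUL/BR
[2] i3+i4  blt;sub  -- dual
[3] i5  mul  -- RAW+WAW r2
[4] i6+i7  xor;add  -- dual
[5] i8+i9  add;blt  -- dual
[6] i10  ld  -- tail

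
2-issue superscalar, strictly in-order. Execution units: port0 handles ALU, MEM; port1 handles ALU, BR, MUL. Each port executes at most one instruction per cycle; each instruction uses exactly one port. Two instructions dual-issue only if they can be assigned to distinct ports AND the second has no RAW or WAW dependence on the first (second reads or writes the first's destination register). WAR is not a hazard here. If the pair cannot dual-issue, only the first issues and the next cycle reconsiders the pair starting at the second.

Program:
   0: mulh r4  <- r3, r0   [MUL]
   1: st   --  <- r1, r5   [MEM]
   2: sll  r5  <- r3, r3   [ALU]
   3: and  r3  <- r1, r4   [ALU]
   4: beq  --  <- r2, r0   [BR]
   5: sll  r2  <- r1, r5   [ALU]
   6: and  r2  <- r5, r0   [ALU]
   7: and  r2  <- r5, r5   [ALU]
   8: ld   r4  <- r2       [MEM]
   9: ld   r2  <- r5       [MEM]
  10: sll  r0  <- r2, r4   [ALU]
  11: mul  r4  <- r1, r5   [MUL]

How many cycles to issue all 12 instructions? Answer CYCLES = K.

CYCLES = 8

  cy0 -> i0,i1 (mulh/st) dual
  cy1 -> i2,i3 (sll/and) dual
  cy2 -> i4,i5 (beq/sll) dual
  cy3 -> i6 (and) WAW r2
  cy4 -> i7 (and) RAW r2
  cy5 -> i8 (ld) no-port MEM/MEM
  cy6 -> i9 (ld) RAW r2
  cy7 -> i10,i11 (sll/mul) dual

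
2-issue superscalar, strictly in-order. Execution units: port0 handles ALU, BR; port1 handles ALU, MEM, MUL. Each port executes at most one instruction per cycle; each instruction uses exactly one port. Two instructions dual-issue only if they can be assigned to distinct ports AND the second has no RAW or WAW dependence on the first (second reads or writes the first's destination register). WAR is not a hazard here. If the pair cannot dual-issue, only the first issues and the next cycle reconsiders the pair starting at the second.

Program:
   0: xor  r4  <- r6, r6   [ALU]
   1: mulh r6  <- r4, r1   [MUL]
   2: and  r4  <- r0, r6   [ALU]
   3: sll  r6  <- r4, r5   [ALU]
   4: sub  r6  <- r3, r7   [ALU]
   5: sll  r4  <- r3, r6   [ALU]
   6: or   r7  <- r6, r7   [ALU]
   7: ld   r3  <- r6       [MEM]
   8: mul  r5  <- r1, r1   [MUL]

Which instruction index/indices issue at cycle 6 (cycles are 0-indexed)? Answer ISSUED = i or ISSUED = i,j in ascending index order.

ISSUED = 7

0. xor @i0  | RAW r4
1. mulh @i1  | RAW r6
2. and @i2  | RAW r4
3. sll @i3  | WAW r6
4. sub @i4  | RAW r6
5. sll+or @i5+i6  | dual
6. ld @i7  | no-port MEM/MUL
7. mul @i8  | tail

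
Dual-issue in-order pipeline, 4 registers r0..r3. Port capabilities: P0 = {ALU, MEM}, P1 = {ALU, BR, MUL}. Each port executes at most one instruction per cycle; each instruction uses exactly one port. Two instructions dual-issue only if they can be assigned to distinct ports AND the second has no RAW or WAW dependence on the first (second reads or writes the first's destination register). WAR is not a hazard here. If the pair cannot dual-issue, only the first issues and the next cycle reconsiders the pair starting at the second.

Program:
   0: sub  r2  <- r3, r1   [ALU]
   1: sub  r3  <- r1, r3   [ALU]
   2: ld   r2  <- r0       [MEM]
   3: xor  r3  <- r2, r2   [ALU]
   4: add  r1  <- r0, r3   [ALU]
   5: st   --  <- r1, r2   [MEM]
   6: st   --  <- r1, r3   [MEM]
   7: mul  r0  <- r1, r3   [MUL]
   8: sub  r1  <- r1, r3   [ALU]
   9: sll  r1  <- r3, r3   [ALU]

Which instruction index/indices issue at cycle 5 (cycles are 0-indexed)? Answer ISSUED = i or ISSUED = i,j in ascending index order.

#0 head=0: sub/sub i0,i1 dual
#1 head=2: ld i2 RAW r2
#2 head=3: xor i3 RAW r3
#3 head=4: add i4 RAW r1
#4 head=5: st i5 no-port MEM/MEM
#5 head=6: st/mul i6,i7 dual
#6 head=8: sub i8 WAW r1
#7 head=9: sll i9 tail

ISSUED = 6,7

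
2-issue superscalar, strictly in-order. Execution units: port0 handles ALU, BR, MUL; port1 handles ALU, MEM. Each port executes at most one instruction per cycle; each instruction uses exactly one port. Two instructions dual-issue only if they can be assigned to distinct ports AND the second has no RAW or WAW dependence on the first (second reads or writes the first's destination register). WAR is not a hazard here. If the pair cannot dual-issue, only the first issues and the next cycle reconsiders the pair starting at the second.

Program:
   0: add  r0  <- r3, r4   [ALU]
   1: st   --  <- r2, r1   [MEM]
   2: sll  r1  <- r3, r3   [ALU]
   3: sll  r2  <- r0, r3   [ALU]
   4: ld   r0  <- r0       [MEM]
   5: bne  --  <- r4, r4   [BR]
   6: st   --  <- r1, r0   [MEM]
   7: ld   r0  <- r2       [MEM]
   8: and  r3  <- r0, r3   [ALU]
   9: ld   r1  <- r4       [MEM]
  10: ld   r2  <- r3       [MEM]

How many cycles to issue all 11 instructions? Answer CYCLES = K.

CYCLES = 7

0. add.ALU/st.MEM @i0/i1  | 2-wide
1. sll.ALU/sll.ALU @i2/i3  | 2-wide
2. ld.MEM/bne.BR @i4/i5  | 2-wide
3. st.MEM @i6  | no-port MEM/MEM
4. ld.MEM @i7  | RAW r0
5. and.ALU/ld.MEM @i8/i9  | 2-wide
6. ld.MEM @i10  | tail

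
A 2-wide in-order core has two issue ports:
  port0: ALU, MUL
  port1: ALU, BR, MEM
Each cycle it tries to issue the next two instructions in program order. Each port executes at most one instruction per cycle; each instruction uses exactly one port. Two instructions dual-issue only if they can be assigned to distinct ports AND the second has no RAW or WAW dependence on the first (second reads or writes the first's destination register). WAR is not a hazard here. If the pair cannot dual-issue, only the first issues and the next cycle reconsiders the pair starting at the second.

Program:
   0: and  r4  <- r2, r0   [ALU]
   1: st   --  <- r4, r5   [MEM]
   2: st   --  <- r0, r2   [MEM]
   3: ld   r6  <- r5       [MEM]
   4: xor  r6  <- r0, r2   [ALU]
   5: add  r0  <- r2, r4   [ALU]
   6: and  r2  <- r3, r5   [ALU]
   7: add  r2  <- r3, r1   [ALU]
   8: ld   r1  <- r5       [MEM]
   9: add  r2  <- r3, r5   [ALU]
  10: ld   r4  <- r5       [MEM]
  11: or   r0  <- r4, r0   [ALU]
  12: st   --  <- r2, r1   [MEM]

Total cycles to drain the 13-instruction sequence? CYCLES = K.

CYCLES = 9

t=0 i0:and ; RAW r4
t=1 i1:st ; no-port MEM/MEM
t=2 i2:st ; no-port MEM/MEM
t=3 i3:ld ; WAW r6
t=4 i4+i5:xor+add ; 2-wide
t=5 i6:and ; WAW r2
t=6 i7+i8:add+ld ; 2-wide
t=7 i9+i10:add+ld ; 2-wide
t=8 i11+i12:or+st ; 2-wide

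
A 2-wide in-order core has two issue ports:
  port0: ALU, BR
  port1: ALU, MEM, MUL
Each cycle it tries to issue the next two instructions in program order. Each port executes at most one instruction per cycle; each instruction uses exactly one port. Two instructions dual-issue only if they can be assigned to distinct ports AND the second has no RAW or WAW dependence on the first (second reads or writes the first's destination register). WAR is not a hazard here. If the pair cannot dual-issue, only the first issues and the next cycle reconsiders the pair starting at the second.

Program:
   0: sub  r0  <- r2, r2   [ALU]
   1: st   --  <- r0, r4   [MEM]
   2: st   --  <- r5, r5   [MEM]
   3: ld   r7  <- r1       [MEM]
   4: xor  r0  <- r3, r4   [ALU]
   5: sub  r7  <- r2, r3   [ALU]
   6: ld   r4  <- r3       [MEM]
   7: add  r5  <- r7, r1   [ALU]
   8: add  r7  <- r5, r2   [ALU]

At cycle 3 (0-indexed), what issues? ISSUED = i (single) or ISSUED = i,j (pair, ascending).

0. sub @i0  | RAW r0
1. st @i1  | no-port MEM/MEM
2. st @i2  | no-port MEM/MEM
3. ld/xor @i3/i4  | dual
4. sub/ld @i5/i6  | dual
5. add @i7  | RAW r5
6. add @i8  | tail

ISSUED = 3,4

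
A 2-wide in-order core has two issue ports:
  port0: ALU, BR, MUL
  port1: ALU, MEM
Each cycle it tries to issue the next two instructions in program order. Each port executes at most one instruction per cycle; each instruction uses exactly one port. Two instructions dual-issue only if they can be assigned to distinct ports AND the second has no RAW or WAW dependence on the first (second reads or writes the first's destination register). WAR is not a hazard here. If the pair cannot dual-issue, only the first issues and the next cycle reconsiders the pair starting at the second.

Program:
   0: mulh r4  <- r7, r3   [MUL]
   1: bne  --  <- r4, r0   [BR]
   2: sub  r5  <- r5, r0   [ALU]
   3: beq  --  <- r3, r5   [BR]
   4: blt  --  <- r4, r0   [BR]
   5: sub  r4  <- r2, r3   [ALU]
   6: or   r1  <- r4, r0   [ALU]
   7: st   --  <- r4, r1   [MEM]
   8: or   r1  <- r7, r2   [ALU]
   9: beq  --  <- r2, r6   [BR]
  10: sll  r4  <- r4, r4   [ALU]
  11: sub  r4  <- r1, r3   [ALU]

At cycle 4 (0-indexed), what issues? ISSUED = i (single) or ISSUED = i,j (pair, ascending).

c0: i0 mulh  no-port MUL/BR
c1: i1/i2 bne sub  2-wide
c2: i3 beq  no-port BR/BR
c3: i4/i5 blt sub  2-wide
c4: i6 or  RAW r1
c5: i7/i8 st or  2-wide
c6: i9/i10 beq sll  2-wide
c7: i11 sub  tail

ISSUED = 6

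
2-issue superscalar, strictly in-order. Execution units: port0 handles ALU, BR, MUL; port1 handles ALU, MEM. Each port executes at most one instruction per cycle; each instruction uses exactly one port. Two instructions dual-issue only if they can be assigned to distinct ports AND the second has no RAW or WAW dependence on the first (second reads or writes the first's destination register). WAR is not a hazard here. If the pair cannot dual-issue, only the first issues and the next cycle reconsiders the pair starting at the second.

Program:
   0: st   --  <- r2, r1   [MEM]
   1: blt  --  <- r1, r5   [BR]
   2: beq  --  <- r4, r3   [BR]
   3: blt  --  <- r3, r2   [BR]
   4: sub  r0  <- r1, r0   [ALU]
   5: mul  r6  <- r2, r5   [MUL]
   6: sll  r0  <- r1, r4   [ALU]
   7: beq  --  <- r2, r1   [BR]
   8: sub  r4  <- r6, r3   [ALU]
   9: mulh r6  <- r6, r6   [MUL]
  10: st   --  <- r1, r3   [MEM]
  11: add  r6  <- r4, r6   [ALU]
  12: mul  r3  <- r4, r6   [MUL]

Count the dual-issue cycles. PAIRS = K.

#0 head=0: st.MEM+blt.BR i0/i1 2-wide
#1 head=2: beq.BR i2 no-port BR/BR
#2 head=3: blt.BR+sub.ALU i3/i4 2-wide
#3 head=5: mul.MUL+sll.ALU i5/i6 2-wide
#4 head=7: beq.BR+sub.ALU i7/i8 2-wide
#5 head=9: mulh.MUL+st.MEM i9/i10 2-wide
#6 head=11: add.ALU i11 RAW r6
#7 head=12: mul.MUL i12 tail

PAIRS = 5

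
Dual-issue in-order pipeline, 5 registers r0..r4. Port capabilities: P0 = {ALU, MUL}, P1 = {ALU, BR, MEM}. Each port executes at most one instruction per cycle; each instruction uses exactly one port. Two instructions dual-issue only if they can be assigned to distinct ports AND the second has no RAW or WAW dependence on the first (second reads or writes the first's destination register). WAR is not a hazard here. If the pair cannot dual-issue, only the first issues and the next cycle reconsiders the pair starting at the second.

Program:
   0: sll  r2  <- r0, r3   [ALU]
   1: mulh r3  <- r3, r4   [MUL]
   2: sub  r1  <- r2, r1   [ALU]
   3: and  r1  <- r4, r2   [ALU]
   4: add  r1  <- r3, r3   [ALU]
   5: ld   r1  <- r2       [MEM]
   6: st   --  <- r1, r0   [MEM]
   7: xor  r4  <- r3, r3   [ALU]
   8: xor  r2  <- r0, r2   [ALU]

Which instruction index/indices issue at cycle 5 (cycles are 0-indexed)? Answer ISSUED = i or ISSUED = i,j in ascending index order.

[0] i0/i1  sll mulh  -- 2-wide
[1] i2  sub  -- WAW r1
[2] i3  and  -- WAW r1
[3] i4  add  -- WAW r1
[4] i5  ld  -- no-port MEM/MEM
[5] i6/i7  st xor  -- 2-wide
[6] i8  xor  -- tail

ISSUED = 6,7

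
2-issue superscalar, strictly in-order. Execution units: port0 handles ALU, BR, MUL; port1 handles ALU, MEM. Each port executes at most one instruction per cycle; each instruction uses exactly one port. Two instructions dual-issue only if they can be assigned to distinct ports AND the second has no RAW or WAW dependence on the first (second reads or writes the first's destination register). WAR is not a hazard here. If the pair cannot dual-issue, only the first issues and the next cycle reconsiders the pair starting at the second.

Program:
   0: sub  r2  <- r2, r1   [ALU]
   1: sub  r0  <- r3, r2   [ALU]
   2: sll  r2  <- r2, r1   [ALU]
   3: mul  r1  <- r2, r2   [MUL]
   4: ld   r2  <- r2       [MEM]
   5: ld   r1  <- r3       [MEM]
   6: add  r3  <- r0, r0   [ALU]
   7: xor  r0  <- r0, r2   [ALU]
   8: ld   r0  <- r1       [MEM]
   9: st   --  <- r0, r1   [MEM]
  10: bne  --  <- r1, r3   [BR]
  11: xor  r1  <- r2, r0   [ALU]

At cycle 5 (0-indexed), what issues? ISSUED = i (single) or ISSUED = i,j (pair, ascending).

ISSUED = 8

t=0 i0:sub ; RAW r2
t=1 i1&i2:sub sll ; pair
t=2 i3&i4:mul ld ; pair
t=3 i5&i6:ld add ; pair
t=4 i7:xor ; WAW r0
t=5 i8:ld ; no-port MEM/MEM
t=6 i9&i10:st bne ; pair
t=7 i11:xor ; tail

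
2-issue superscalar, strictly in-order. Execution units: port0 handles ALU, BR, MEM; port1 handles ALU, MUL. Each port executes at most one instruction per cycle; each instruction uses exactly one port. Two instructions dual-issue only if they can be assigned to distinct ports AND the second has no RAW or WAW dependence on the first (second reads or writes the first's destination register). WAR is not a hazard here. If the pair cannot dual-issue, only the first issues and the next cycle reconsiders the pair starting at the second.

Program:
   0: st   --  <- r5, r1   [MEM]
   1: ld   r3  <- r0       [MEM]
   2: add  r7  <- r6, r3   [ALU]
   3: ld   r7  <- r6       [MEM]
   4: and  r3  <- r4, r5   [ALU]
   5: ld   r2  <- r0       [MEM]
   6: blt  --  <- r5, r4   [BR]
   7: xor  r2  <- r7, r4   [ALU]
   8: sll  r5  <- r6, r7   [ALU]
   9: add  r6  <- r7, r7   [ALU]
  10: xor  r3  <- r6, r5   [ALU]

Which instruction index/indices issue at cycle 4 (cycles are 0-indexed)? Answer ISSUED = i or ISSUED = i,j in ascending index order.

ISSUED = 5

0. st @i0  | no-port MEM/MEM
1. ld @i1  | RAW r3
2. add @i2  | WAW r7
3. ld;and @i3/i4  | dual
4. ld @i5  | no-port MEM/BR
5. blt;xor @i6/i7  | dual
6. sll;add @i8/i9  | dual
7. xor @i10  | tail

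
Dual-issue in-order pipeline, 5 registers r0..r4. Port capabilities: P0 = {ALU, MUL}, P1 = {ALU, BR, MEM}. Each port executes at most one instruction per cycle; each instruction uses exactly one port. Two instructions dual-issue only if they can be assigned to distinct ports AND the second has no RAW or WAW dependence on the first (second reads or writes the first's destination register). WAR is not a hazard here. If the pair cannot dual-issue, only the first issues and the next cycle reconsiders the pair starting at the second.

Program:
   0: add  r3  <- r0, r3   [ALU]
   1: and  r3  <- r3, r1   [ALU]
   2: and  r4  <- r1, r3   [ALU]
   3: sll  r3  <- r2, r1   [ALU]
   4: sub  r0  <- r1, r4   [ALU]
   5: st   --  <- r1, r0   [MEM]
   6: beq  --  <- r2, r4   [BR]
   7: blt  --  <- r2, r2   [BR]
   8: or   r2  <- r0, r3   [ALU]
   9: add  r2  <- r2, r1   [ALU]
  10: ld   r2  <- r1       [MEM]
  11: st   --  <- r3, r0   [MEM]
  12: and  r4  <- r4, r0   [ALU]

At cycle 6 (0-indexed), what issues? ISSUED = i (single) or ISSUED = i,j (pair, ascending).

0. add.ALU @i0  | RAW+WAW r3
1. and.ALU @i1  | RAW r3
2. and.ALU sll.ALU @i2/i3  | pair
3. sub.ALU @i4  | RAW r0
4. st.MEM @i5  | no-port MEM/BR
5. beq.BR @i6  | no-port BR/BR
6. blt.BR or.ALU @i7/i8  | pair
7. add.ALU @i9  | WAW r2
8. ld.MEM @i10  | no-port MEM/MEM
9. st.MEM and.ALU @i11/i12  | pair

ISSUED = 7,8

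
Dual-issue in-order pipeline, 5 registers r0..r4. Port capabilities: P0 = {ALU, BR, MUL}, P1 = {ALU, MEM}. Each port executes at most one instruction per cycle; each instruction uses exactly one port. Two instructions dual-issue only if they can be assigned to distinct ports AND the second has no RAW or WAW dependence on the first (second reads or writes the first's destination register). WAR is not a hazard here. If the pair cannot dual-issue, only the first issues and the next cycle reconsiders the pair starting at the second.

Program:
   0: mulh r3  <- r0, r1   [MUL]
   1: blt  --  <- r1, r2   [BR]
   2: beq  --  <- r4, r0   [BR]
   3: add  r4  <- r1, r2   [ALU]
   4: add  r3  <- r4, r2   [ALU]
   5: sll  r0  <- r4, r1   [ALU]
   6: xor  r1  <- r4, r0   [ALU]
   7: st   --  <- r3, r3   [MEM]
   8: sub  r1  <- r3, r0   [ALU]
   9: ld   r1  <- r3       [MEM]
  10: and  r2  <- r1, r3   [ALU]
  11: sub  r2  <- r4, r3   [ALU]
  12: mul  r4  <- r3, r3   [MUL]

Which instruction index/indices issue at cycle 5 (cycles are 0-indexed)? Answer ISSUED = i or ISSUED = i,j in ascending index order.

[0] i0  mulh  -- no-port MUL/BR
[1] i1  blt  -- no-port BR/BR
[2] i2&i3  beq/add  -- 2-wide
[3] i4&i5  add/sll  -- 2-wide
[4] i6&i7  xor/st  -- 2-wide
[5] i8  sub  -- WAW r1
[6] i9  ld  -- RAW r1
[7] i10  and  -- WAW r2
[8] i11&i12  sub/mul  -- 2-wide

ISSUED = 8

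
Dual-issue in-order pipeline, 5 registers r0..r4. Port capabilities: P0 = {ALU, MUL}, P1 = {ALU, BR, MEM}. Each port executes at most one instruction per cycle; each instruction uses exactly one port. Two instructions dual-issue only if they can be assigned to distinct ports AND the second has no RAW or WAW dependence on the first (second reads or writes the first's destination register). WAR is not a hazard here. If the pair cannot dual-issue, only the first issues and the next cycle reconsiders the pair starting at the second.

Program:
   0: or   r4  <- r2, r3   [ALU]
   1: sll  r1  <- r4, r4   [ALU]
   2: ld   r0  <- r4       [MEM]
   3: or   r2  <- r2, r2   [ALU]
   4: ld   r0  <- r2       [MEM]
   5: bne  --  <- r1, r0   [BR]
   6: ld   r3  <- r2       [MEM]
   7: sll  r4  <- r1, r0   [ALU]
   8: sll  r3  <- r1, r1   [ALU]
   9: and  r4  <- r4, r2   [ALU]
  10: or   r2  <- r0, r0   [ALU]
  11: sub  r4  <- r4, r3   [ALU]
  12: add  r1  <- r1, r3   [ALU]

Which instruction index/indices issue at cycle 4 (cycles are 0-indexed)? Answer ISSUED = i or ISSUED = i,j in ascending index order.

ISSUED = 5

0. or @i0  | RAW r4
1. sll ld @i1&i2  | dual
2. or @i3  | RAW r2
3. ld @i4  | no-port MEM/BR
4. bne @i5  | no-port BR/MEM
5. ld sll @i6&i7  | dual
6. sll and @i8&i9  | dual
7. or sub @i10&i11  | dual
8. add @i12  | tail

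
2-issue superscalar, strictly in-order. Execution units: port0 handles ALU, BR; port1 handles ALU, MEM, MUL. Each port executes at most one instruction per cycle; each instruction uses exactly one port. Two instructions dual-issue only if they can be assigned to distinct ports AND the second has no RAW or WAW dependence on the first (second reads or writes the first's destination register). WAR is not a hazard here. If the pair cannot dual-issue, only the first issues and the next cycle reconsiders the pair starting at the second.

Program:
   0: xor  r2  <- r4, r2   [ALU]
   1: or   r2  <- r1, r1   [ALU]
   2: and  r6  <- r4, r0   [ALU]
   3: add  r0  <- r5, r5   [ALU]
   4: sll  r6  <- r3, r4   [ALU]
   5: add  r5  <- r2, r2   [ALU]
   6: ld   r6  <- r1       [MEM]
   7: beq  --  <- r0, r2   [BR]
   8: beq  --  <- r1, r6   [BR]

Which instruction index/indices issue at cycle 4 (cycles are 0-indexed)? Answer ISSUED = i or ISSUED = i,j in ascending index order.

ISSUED = 7

0. xor @i0  | WAW r2
1. or;and @i1&i2  | 2-wide
2. add;sll @i3&i4  | 2-wide
3. add;ld @i5&i6  | 2-wide
4. beq @i7  | no-port BR/BR
5. beq @i8  | tail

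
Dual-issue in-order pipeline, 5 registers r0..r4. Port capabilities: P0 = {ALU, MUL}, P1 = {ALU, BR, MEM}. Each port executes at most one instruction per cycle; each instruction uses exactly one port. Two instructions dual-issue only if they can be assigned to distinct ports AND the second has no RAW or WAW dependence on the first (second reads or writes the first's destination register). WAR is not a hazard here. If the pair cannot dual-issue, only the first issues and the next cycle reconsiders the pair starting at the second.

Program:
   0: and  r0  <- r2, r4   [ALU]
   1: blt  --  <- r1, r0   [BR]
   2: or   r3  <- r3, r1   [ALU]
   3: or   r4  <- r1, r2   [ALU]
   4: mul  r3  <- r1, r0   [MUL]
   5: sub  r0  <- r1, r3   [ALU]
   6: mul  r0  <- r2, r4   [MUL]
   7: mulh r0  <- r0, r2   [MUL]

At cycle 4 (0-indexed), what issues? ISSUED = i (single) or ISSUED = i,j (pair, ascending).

ISSUED = 6

t=0 i0:and ; RAW r0
t=1 i1/i2:blt;or ; dual
t=2 i3/i4:or;mul ; dual
t=3 i5:sub ; WAW r0
t=4 i6:mul ; no-port MUL/MUL
t=5 i7:mulh ; tail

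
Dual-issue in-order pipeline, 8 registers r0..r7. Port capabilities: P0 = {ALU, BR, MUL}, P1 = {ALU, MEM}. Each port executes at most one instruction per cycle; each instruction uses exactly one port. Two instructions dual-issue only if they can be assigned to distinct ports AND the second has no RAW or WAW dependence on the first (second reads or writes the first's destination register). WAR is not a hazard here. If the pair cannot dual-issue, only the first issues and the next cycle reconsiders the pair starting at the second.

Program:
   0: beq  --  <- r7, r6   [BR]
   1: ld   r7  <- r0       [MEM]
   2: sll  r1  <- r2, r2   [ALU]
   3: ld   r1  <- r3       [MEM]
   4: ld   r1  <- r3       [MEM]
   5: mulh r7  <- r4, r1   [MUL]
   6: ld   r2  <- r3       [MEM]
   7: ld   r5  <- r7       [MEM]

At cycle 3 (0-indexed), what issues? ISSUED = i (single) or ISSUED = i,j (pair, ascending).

0. beq.BR ld.MEM @i0/i1  | pair
1. sll.ALU @i2  | WAW r1
2. ld.MEM @i3  | no-port MEM/MEM
3. ld.MEM @i4  | RAW r1
4. mulh.MUL ld.MEM @i5/i6  | pair
5. ld.MEM @i7  | tail

ISSUED = 4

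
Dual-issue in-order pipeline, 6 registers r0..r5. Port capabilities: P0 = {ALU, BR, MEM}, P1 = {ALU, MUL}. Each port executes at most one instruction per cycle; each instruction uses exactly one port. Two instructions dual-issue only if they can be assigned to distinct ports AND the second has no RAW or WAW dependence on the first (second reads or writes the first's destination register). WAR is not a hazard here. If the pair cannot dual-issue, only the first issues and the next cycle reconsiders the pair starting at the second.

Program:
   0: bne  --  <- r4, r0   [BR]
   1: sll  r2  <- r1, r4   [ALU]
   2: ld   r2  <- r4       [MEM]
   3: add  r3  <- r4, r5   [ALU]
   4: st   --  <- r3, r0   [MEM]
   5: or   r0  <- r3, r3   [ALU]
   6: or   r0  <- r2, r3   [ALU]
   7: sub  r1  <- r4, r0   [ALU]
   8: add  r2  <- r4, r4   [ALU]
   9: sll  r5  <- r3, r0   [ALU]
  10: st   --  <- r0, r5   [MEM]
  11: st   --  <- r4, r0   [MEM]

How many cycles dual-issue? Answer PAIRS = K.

t=0 i0&i1:bne+sll ; dual
t=1 i2&i3:ld+add ; dual
t=2 i4&i5:st+or ; dual
t=3 i6:or ; RAW r0
t=4 i7&i8:sub+add ; dual
t=5 i9:sll ; RAW r5
t=6 i10:st ; no-port MEM/MEM
t=7 i11:st ; tail

PAIRS = 4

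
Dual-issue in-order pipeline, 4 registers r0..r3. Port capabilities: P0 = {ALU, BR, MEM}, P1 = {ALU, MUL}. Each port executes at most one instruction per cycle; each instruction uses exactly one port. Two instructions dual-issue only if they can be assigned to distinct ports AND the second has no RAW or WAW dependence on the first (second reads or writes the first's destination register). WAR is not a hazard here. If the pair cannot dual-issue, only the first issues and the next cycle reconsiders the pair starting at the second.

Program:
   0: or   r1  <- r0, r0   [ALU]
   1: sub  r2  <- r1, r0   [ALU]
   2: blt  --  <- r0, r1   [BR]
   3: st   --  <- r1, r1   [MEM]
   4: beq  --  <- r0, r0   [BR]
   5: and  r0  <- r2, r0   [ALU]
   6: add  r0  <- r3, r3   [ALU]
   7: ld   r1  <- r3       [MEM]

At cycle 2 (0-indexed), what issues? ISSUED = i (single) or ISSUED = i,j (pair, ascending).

ISSUED = 3

[0] i0  or.ALU  -- RAW r1
[1] i1,i2  sub.ALU;blt.BR  -- pair
[2] i3  st.MEM  -- no-port MEM/BR
[3] i4,i5  beq.BR;and.ALU  -- pair
[4] i6,i7  add.ALU;ld.MEM  -- pair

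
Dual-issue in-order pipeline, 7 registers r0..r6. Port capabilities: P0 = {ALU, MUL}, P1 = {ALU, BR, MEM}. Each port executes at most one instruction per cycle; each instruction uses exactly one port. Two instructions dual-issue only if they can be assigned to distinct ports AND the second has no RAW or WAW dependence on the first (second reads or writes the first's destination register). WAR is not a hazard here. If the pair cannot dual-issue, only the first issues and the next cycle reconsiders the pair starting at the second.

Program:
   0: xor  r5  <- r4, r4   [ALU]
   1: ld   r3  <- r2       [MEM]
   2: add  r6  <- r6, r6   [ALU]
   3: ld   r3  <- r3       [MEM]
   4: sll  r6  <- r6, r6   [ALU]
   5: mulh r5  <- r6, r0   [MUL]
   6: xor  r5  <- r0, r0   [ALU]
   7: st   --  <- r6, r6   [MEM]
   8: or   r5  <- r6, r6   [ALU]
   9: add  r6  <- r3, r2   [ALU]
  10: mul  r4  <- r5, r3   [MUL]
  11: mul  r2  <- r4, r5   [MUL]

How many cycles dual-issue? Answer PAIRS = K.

PAIRS = 4

  cy0 -> i0&i1 (xor ld) pair
  cy1 -> i2&i3 (add ld) pair
  cy2 -> i4 (sll) RAW r6
  cy3 -> i5 (mulh) WAW r5
  cy4 -> i6&i7 (xor st) pair
  cy5 -> i8&i9 (or add) pair
  cy6 -> i10 (mul) no-port MUL/MUL
  cy7 -> i11 (mul) tail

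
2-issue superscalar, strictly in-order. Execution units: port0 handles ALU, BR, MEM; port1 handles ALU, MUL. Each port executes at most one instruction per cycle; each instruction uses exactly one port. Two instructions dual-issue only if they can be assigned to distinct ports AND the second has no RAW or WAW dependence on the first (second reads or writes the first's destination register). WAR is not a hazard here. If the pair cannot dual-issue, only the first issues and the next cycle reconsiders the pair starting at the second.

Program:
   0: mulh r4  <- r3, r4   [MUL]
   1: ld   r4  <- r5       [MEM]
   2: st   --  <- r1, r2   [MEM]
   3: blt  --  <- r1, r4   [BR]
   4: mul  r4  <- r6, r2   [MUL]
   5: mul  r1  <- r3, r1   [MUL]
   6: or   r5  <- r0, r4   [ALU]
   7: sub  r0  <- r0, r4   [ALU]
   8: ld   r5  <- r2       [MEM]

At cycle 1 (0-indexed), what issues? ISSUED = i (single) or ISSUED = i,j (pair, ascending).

#0 head=0: mulh.MUL i0 WAW r4
#1 head=1: ld.MEM i1 no-port MEM/MEM
#2 head=2: st.MEM i2 no-port MEM/BR
#3 head=3: blt.BR+mul.MUL i3&i4 pair
#4 head=5: mul.MUL+or.ALU i5&i6 pair
#5 head=7: sub.ALU+ld.MEM i7&i8 pair

ISSUED = 1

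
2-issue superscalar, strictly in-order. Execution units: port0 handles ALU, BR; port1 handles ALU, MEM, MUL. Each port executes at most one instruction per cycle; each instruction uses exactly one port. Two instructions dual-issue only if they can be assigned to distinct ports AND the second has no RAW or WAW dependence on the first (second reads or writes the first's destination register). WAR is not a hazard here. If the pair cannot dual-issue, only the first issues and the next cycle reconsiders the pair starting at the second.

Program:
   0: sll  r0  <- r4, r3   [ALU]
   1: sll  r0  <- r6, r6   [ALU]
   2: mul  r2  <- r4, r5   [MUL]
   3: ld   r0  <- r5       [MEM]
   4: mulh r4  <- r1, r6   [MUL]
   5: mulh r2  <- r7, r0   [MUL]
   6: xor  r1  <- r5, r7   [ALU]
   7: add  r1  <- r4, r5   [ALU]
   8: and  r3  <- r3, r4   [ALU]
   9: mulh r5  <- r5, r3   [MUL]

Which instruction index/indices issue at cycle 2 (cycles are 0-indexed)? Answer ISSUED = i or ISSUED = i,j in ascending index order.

ISSUED = 3

  cy0 -> i0 (sll) WAW r0
  cy1 -> i1,i2 (sll+mul) 2-wide
  cy2 -> i3 (ld) no-port MEM/MUL
  cy3 -> i4 (mulh) no-port MUL/MUL
  cy4 -> i5,i6 (mulh+xor) 2-wide
  cy5 -> i7,i8 (add+and) 2-wide
  cy6 -> i9 (mulh) tail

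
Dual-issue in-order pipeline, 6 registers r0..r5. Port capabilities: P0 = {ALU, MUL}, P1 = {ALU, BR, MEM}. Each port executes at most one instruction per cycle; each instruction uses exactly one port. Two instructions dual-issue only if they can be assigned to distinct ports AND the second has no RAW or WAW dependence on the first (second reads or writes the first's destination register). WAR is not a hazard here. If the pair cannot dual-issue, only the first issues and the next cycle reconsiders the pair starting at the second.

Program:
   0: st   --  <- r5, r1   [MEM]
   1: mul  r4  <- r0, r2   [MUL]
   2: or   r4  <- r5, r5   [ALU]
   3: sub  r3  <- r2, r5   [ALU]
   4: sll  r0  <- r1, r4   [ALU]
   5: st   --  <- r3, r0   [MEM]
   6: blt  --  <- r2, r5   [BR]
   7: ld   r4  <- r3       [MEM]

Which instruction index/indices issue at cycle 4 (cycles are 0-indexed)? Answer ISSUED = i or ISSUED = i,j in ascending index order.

  cy0 -> i0/i1 (st.MEM;mul.MUL) 2-wide
  cy1 -> i2/i3 (or.ALU;sub.ALU) 2-wide
  cy2 -> i4 (sll.ALU) RAW r0
  cy3 -> i5 (st.MEM) no-port MEM/BR
  cy4 -> i6 (blt.BR) no-port BR/MEM
  cy5 -> i7 (ld.MEM) tail

ISSUED = 6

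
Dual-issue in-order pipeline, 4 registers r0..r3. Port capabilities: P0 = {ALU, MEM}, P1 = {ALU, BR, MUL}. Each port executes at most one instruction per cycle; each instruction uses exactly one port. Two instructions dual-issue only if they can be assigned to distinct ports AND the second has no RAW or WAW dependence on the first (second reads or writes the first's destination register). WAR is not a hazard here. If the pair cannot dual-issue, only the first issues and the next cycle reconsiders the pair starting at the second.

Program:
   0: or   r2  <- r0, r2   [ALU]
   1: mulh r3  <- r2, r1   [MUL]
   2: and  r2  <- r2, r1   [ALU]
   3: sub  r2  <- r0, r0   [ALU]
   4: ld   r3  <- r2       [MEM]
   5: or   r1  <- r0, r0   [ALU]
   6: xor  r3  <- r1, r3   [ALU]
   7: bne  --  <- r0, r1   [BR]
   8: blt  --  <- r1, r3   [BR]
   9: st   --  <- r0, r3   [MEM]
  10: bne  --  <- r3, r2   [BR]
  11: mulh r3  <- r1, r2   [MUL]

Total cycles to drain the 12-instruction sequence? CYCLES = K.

0. or.ALU @i0  | RAW r2
1. mulh.MUL;and.ALU @i1/i2  | dual
2. sub.ALU @i3  | RAW r2
3. ld.MEM;or.ALU @i4/i5  | dual
4. xor.ALU;bne.BR @i6/i7  | dual
5. blt.BR;st.MEM @i8/i9  | dual
6. bne.BR @i10  | no-port BR/MUL
7. mulh.MUL @i11  | tail

CYCLES = 8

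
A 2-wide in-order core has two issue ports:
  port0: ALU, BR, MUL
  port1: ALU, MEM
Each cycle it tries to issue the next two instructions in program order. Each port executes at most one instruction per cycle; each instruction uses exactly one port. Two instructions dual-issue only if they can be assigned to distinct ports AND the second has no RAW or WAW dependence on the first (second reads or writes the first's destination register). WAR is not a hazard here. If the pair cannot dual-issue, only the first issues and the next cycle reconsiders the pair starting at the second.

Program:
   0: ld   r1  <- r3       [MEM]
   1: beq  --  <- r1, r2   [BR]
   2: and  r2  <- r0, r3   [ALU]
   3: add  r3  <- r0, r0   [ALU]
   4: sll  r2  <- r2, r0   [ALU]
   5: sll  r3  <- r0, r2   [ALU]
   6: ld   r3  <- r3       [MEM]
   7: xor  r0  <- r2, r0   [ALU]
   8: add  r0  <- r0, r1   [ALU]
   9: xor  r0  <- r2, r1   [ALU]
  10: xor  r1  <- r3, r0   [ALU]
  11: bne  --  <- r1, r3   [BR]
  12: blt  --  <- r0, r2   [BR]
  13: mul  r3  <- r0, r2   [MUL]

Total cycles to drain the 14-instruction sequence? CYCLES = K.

CYCLES = 11

c0: i0 ld  RAW r1
c1: i1&i2 beq/and  dual
c2: i3&i4 add/sll  dual
c3: i5 sll  RAW+WAW r3
c4: i6&i7 ld/xor  dual
c5: i8 add  WAW r0
c6: i9 xor  RAW r0
c7: i10 xor  RAW r1
c8: i11 bne  no-port BR/BR
c9: i12 blt  no-port BR/MUL
c10: i13 mul  tail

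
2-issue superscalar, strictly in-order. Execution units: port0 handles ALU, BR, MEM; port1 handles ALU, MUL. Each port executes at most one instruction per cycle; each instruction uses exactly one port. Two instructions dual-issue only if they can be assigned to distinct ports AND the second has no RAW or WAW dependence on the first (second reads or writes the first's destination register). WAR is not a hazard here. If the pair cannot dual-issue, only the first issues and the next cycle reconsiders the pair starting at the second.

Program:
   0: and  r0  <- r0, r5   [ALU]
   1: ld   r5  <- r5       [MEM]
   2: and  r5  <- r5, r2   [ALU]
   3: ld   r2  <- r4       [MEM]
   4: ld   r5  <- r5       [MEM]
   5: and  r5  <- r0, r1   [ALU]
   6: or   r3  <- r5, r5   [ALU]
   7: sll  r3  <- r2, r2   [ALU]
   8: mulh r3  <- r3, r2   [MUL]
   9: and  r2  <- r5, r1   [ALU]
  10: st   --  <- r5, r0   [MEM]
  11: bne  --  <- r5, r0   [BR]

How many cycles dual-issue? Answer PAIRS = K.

0. and;ld @i0&i1  | 2-wide
1. and;ld @i2&i3  | 2-wide
2. ld @i4  | WAW r5
3. and @i5  | RAW r5
4. or @i6  | WAW r3
5. sll @i7  | RAW+WAW r3
6. mulh;and @i8&i9  | 2-wide
7. st @i10  | no-port MEM/BR
8. bne @i11  | tail

PAIRS = 3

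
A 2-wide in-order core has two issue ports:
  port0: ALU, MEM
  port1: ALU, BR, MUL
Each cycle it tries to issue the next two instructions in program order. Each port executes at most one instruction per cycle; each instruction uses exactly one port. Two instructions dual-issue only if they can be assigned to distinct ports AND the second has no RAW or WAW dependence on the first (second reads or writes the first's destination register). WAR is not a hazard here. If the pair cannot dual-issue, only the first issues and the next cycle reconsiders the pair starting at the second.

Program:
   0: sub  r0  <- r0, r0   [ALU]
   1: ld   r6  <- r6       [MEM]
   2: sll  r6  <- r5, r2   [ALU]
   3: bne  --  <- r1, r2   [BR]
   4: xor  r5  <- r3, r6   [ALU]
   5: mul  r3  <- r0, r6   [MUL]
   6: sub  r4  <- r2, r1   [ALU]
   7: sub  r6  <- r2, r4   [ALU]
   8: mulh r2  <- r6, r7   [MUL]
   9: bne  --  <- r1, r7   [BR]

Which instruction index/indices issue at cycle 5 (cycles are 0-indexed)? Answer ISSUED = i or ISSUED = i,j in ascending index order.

ISSUED = 8

t=0 i0+i1:sub ld ; pair
t=1 i2+i3:sll bne ; pair
t=2 i4+i5:xor mul ; pair
t=3 i6:sub ; RAW r4
t=4 i7:sub ; RAW r6
t=5 i8:mulh ; no-port MUL/BR
t=6 i9:bne ; tail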